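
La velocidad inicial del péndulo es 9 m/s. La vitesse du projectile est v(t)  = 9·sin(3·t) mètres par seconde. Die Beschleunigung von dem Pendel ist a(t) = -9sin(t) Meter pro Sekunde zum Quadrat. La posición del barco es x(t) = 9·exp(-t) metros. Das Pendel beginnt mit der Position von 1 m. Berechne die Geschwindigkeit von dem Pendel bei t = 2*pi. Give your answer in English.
To solve this, we need to take 1 antiderivative of our acceleration equation a(t) = -9·sin(t). Finding the antiderivative of a(t) and using v(0) = 9: v(t) = 9·cos(t). We have velocity v(t) = 9·cos(t). Substituting t = 2*pi: v(2*pi) = 9.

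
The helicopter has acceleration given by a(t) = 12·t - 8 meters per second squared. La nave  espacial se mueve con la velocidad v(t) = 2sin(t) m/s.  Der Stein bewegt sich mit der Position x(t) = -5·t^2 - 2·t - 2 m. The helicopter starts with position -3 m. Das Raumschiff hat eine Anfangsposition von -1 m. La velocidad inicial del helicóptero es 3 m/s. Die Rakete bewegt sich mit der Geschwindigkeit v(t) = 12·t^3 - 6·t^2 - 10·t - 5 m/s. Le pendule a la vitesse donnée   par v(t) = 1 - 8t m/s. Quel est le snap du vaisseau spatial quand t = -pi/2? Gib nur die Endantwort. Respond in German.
s(-pi/2) = 0.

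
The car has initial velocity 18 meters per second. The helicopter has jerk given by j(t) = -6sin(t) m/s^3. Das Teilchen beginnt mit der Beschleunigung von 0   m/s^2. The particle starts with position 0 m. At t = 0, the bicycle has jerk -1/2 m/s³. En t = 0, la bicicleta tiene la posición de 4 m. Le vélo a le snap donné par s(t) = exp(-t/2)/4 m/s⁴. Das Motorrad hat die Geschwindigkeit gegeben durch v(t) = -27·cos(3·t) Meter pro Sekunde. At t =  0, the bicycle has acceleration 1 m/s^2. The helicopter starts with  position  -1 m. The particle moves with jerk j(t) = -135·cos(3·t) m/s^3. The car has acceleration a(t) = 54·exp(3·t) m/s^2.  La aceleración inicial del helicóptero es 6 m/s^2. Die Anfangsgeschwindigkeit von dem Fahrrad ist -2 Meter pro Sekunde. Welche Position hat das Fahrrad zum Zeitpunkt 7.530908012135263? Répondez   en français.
Nous devons trouver l'intégrale de notre équation du snap s(t) = exp(-t/2)/4 4 fois. L'intégrale du snap est le jerk. En utilisant j(0) = -1/2, nous obtenons j(t) = -exp(-t/2)/2. La primitive du jerk, avec a(0) = 1, donne l'accélération: a(t) = exp(-t/2). En intégrant l'accélération et en utilisant la condition initiale v(0) = -2, nous obtenons v(t) = -2·exp(-t/2). En intégrant la vitesse et en utilisant la condition initiale x(0) = 4, nous obtenons x(t) = 4·exp(-t/2). En utilisant x(t) = 4·exp(-t/2) et en substituant t = 7.530908012135263, nous trouvons x = 0.0926283855443519.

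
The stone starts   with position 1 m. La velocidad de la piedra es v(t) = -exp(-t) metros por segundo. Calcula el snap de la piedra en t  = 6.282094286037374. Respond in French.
Pour résoudre ceci, nous devons prendre 3 dérivées de notre équation de la vitesse v(t) = -exp(-t). La dérivée de la vitesse donne l'accélération: a(t) = exp(-t). En dérivant l'accélération, nous obtenons le jerk: j(t) = -exp(-t). En dérivant le jerk, nous obtenons le snap: s(t) = exp(-t). De l'équation du snap s(t) = exp(-t), nous substituons t = 6.282094286037374 pour obtenir s = 0.00186948126304834.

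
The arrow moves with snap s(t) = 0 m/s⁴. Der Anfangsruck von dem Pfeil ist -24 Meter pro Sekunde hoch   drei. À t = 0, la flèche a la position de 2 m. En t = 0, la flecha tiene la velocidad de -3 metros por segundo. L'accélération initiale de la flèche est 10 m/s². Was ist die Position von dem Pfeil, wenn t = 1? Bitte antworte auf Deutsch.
Wir müssen das Integral unserer Gleichung für den Snap s(t) = 0 4-mal finden. Mit ∫s(t)dt und Anwendung von j(0) = -24, finden wir j(t) = -24. Das Integral von dem Ruck ist die Beschleunigung. Mit a(0) = 10 erhalten wir a(t) = 10 - 24·t. Das Integral von der Beschleunigung, mit v(0) = -3, ergibt die Geschwindigkeit: v(t) = -12·t^2 + 10·t - 3. Die Stammfunktion von der Geschwindigkeit ist die Position. Mit x(0) = 2 erhalten wir x(t) = -4·t^3 + 5·t^2 - 3·t + 2. Wir haben die Position x(t) = -4·t^3 + 5·t^2 - 3·t + 2. Durch Einsetzen von t = 1: x(1) = 0.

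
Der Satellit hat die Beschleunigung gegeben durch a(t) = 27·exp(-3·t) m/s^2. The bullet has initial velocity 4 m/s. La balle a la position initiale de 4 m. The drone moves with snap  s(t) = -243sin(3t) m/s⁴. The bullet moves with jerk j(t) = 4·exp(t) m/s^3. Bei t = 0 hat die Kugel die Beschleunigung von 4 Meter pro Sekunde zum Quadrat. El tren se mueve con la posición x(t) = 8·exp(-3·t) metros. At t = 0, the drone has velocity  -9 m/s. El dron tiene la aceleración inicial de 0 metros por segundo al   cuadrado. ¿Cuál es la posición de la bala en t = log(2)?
Partiendo de la sacudida j(t) = 4·exp(t), tomamos 3 integrales. Integrando la sacudida y usando la condición inicial a(0) = 4, obtenemos a(t) = 4·exp(t). Tomando ∫a(t)dt y aplicando v(0) = 4, encontramos v(t) = 4·exp(t). Tomando ∫v(t)dt y aplicando x(0) = 4, encontramos x(t) = 4·exp(t). Usando x(t) = 4·exp(t) y sustituyendo t = log(2), encontramos x = 8.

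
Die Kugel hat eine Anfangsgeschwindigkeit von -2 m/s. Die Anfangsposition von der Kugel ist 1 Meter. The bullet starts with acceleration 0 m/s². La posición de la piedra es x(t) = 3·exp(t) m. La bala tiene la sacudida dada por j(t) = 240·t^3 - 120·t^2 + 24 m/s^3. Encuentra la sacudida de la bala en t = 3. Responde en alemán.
Aus der Gleichung für den Ruck j(t) = 240·t^3 - 120·t^2 + 24, setzen wir t = 3 ein und erhalten j = 5424.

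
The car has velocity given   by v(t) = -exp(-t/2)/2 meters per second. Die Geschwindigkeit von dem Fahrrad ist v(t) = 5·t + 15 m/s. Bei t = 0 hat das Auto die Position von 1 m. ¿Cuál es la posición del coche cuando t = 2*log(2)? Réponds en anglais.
Starting from velocity v(t) = -exp(-t/2)/2, we take 1 antiderivative. Finding the antiderivative of v(t) and using x(0) = 1: x(t) = exp(-t/2). From the given position equation x(t) = exp(-t/2), we substitute t = 2*log(2) to get x = 1/2.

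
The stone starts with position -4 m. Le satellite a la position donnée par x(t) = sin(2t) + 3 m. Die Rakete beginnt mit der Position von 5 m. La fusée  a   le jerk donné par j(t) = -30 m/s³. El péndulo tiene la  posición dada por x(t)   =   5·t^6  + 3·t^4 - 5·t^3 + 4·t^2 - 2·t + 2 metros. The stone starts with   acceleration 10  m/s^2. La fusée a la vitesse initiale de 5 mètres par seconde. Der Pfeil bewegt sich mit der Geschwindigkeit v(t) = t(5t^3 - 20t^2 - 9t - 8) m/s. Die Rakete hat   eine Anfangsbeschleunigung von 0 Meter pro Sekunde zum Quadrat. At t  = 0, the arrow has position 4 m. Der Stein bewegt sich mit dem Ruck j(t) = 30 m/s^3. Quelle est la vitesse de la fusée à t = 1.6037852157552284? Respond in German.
Wir müssen das Integral unserer Gleichung für den Ruck j(t) = -30 2-mal finden. Das Integral von dem Ruck, mit a(0) = 0, ergibt die Beschleunigung: a(t) = -30·t. Durch Integration von der Beschleunigung und Verwendung der Anfangsbedingung v(0) = 5, erhalten wir v(t) = 5 - 15·t^2. Mit v(t) = 5 - 15·t^2 und Einsetzen von t = 1.6037852157552284, finden wir v = -33.5819052741257.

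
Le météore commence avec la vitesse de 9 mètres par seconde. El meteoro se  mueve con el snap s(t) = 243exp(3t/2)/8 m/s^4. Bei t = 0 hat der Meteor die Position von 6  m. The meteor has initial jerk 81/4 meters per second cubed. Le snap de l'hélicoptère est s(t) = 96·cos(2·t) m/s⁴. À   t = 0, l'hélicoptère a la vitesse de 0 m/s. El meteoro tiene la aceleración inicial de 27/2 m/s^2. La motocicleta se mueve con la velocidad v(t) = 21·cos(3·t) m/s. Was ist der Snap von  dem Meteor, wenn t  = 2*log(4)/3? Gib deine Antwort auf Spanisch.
Tenemos el snap s(t) = 243·exp(3·t/2)/8. Sustituyendo t = 2*log(4)/3: s(2*log(4)/3) = 243/2.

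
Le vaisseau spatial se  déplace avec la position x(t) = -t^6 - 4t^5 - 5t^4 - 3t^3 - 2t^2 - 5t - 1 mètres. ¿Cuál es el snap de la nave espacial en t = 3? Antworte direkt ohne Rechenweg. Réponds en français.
La réponse est -4800.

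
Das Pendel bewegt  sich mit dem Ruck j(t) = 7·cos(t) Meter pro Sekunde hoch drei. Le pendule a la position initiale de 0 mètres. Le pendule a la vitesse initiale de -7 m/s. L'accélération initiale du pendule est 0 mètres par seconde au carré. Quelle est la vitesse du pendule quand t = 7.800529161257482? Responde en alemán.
Wir müssen unsere Gleichung für den Ruck j(t) = 7·cos(t) 2-mal integrieren. Die Stammfunktion von dem Ruck ist die Beschleunigung. Mit a(0) = 0 erhalten wir a(t) = 7·sin(t). Die Stammfunktion von der Beschleunigung, mit v(0) = -7, ergibt die Geschwindigkeit: v(t) = -7·cos(t). Mit v(t) = -7·cos(t) und Einsetzen von t = 7.800529161257482, finden wir v = -0.373989158066632.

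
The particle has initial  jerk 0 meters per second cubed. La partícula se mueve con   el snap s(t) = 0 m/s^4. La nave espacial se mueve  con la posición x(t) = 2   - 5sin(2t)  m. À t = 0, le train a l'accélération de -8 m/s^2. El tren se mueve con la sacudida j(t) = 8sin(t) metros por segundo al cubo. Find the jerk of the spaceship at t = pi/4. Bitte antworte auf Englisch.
To solve this, we need to take 3 derivatives of our position equation x(t) = 2 - 5·sin(2·t). Differentiating position, we get velocity: v(t) = -10·cos(2·t). Differentiating velocity, we get acceleration: a(t) = 20·sin(2·t). Taking d/dt of a(t), we find j(t) = 40·cos(2·t). We have jerk j(t) = 40·cos(2·t). Substituting t = pi/4: j(pi/4) = 0.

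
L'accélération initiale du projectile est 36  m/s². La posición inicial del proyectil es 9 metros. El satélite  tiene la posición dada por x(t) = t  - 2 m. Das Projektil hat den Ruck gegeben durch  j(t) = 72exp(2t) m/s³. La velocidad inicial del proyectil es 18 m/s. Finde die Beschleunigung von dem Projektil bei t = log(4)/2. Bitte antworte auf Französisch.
Nous devons trouver la primitive de notre équation du jerk j(t) = 72·exp(2·t) 1 fois. En prenant ∫j(t)dt et en appliquant a(0) = 36, nous trouvons a(t) = 36·exp(2·t). Nous avons l'accélération a(t) = 36·exp(2·t). En substituant t = log(4)/2: a(log(4)/2) = 144.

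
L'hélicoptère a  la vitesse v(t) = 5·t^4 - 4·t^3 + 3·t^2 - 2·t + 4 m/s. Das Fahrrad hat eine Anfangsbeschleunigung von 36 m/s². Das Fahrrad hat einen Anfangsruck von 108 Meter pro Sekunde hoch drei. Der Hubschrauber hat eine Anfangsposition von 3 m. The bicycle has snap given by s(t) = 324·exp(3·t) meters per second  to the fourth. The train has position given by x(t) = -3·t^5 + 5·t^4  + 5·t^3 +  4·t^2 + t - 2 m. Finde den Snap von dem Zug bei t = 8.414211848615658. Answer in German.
Wir müssen unsere Gleichung für die Position x(t) = -3·t^5 + 5·t^4 + 5·t^3 + 4·t^2 + t - 2 4-mal ableiten. Durch Ableiten von der Position erhalten wir die Geschwindigkeit: v(t) = -15·t^4 + 20·t^3 + 15·t^2 + 8·t + 1. Mit d/dt von v(t) finden wir a(t) = -60·t^3 + 60·t^2 + 30·t + 8. Die Ableitung von der Beschleunigung ergibt den Ruck: j(t) = -180·t^2 + 120·t + 30. Mit d/dt von j(t) finden wir s(t) = 120 - 360·t. Mit s(t) = 120 - 360·t und Einsetzen von t = 8.414211848615658, finden wir s = -2909.11626550164.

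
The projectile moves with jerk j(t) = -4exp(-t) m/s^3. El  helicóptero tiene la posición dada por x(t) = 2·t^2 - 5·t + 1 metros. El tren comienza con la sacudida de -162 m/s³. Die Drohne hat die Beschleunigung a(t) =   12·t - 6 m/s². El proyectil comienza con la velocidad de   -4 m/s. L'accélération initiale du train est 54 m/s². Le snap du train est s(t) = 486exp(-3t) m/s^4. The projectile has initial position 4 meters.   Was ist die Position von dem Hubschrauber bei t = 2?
Mit x(t) = 2·t^2 - 5·t + 1 und Einsetzen von t = 2, finden wir x = -1.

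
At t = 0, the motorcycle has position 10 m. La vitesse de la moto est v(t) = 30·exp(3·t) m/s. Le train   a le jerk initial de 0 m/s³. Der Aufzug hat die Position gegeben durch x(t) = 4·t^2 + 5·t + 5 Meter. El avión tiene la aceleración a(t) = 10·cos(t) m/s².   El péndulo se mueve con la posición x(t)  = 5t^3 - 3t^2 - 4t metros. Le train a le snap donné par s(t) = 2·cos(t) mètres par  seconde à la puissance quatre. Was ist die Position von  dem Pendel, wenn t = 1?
Wir haben die Position x(t) = 5·t^3 - 3·t^2 - 4·t. Durch Einsetzen von t = 1: x(1) = -2.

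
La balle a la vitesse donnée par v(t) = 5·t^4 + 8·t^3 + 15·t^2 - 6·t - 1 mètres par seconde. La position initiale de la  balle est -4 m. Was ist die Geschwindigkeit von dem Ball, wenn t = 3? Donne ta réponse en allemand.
Aus der Gleichung für die Geschwindigkeit v(t) = 5·t^4 + 8·t^3 + 15·t^2 - 6·t - 1, setzen wir t = 3 ein und erhalten v = 737.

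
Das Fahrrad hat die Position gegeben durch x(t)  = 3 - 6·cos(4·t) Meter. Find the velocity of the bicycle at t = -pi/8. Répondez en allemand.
Ausgehend von der Position x(t) = 3 - 6·cos(4·t), nehmen wir 1 Ableitung. Mit d/dt von x(t) finden wir v(t) = 24·sin(4·t). Mit v(t) = 24·sin(4·t) und Einsetzen von t = -pi/8, finden wir v = -24.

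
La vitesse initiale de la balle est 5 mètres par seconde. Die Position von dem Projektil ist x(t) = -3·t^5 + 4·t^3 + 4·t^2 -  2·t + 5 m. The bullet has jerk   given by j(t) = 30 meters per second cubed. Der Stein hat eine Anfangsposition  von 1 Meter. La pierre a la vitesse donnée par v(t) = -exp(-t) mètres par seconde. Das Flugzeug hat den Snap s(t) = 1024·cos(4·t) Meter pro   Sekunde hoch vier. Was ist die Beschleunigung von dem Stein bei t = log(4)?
Wir müssen unsere Gleichung für die Geschwindigkeit v(t) = -exp(-t) 1-mal ableiten. Durch Ableiten von der Geschwindigkeit erhalten wir die Beschleunigung: a(t) = exp(-t). Aus der Gleichung für die Beschleunigung a(t) = exp(-t), setzen wir t = log(4) ein und erhalten a = 1/4.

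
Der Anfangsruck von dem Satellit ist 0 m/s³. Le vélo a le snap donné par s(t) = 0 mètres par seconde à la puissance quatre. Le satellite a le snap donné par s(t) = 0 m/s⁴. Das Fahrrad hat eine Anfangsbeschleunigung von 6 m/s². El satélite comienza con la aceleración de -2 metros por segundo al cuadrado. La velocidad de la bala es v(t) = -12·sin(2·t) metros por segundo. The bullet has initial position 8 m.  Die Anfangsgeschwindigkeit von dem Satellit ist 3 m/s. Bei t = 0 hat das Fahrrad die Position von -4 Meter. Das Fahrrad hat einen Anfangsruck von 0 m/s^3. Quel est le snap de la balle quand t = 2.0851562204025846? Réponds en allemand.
Wir müssen unsere Gleichung für die Geschwindigkeit v(t) = -12·sin(2·t) 3-mal ableiten. Mit d/dt von v(t) finden wir a(t) = -24·cos(2·t). Mit d/dt von a(t) finden wir j(t) = 48·sin(2·t). Durch Ableiten von dem Ruck erhalten wir den Snap: s(t) = 96·cos(2·t). Mit s(t) = 96·cos(2·t) und Einsetzen von t = 2.0851562204025846, finden wir s = -49.5279309999929.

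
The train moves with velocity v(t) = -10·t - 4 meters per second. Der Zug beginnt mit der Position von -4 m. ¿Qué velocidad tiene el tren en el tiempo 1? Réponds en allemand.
Aus der Gleichung für die Geschwindigkeit v(t) = -10·t - 4, setzen wir t = 1 ein und erhalten v = -14.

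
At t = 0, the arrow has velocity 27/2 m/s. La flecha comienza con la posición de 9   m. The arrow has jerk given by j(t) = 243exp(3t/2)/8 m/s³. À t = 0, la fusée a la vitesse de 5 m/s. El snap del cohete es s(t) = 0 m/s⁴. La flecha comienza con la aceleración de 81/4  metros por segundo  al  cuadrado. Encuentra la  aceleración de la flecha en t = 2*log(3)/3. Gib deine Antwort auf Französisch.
Nous devons intégrer notre équation du jerk j(t) = 243·exp(3·t/2)/8 1 fois. L'intégrale du jerk est l'accélération. En utilisant a(0) = 81/4, nous obtenons a(t) = 81·exp(3·t/2)/4. En utilisant a(t) = 81·exp(3·t/2)/4 et en substituant t = 2*log(3)/3, nous trouvons a = 243/4.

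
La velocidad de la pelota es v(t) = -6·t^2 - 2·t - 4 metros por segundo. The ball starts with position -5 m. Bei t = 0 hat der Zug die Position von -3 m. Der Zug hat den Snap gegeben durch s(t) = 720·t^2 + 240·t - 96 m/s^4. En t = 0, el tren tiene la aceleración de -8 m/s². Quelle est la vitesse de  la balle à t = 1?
En utilisant v(t) = -6·t^2 - 2·t - 4 et en substituant t = 1, nous trouvons v = -12.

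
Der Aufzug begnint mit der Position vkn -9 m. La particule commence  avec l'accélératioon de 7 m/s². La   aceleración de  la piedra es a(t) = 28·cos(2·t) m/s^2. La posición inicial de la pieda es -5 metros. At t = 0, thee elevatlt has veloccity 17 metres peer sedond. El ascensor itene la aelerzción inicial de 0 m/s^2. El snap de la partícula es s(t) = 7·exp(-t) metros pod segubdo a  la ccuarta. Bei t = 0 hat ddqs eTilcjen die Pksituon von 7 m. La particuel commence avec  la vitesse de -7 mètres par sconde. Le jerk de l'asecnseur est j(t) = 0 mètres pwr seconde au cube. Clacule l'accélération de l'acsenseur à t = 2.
Pour résoudre ceci, nous devons prendre 1 primitive de notre équation du jerk j(t) = 0. L'intégrale du jerk, avec a(0) = 0, donne l'accélération: a(t) = 0. Nous avons l'accélération a(t) = 0. En substituant t = 2: a(2) = 0.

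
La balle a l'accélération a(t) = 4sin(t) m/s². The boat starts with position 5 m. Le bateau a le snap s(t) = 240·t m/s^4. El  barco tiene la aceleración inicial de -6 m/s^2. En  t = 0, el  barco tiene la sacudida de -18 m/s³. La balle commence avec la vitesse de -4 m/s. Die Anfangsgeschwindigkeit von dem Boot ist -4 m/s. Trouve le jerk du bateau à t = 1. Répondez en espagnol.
Para resolver esto, necesitamos tomar 1 integral de nuestra ecuación del snap s(t) = 240·t. Tomando ∫s(t)dt y aplicando j(0) = -18, encontramos j(t) = 120·t^2 - 18. Tenemos la sacudida j(t) = 120·t^2 - 18. Sustituyendo t = 1: j(1) = 102.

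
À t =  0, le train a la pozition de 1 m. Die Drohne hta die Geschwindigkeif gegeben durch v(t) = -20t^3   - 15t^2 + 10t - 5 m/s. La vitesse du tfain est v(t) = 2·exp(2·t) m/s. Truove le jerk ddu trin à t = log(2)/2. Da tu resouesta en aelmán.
Wir müssen unsere Gleichung für die Geschwindigkeit v(t) = 2·exp(2·t) 2-mal ableiten. Durch Ableiten von der Geschwindigkeit erhalten wir die Beschleunigung: a(t) = 4·exp(2·t). Die Ableitung von der Beschleunigung ergibt den Ruck: j(t) = 8·exp(2·t). Mit j(t) = 8·exp(2·t) und Einsetzen von t = log(2)/2, finden wir j = 16.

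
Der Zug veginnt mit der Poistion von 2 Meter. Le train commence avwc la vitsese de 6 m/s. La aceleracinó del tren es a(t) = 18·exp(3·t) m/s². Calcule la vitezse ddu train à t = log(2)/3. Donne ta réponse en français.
Nous devons intégrer notre équation de l'accélération a(t) = 18·exp(3·t) 1 fois. En prenant ∫a(t)dt et en appliquant v(0) = 6, nous trouvons v(t) = 6·exp(3·t). En utilisant v(t) = 6·exp(3·t) et en substituant t = log(2)/3, nous trouvons v = 12.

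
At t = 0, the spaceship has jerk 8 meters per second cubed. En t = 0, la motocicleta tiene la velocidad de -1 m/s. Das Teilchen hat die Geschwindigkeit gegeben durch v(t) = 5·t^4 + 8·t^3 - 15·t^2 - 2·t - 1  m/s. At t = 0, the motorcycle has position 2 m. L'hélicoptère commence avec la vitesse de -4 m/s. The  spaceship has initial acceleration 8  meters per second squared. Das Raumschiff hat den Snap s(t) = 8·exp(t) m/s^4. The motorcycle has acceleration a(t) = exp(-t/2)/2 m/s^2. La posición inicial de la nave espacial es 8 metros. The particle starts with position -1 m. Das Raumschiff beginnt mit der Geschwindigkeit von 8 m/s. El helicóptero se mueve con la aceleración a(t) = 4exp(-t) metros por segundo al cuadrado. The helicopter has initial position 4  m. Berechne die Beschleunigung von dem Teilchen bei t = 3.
Wir müssen unsere Gleichung für die Geschwindigkeit v(t) = 5·t^4 + 8·t^3 - 15·t^2 - 2·t - 1 1-mal ableiten. Durch Ableiten von der Geschwindigkeit erhalten wir die Beschleunigung: a(t) = 20·t^3 + 24·t^2 - 30·t - 2. Wir haben die Beschleunigung a(t) = 20·t^3 + 24·t^2 - 30·t - 2. Durch Einsetzen von t = 3: a(3) = 664.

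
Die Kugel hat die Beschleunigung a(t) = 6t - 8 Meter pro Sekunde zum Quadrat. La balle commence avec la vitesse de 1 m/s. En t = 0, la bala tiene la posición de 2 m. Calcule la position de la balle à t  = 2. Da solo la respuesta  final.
La position à t = 2 est x = -4.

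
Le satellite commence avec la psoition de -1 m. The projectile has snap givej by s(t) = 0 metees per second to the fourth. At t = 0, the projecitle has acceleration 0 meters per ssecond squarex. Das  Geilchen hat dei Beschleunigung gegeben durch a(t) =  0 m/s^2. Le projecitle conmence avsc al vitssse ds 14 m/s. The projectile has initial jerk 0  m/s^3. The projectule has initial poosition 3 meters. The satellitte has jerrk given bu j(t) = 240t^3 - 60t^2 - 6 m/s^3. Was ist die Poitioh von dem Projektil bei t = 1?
Um dies zu lösen, müssen wir 4 Stammfunktionen unserer Gleichung für den Snap s(t) = 0 finden. Das Integral von dem Snap ist der Ruck. Mit j(0) = 0 erhalten wir j(t) = 0. Das Integral von dem Ruck ist die Beschleunigung. Mit a(0) = 0 erhalten wir a(t) = 0. Mit ∫a(t)dt und Anwendung von v(0) = 14, finden wir v(t) = 14. Mit ∫v(t)dt und Anwendung von x(0) = 3, finden wir x(t) = 14·t + 3. Mit x(t) = 14·t + 3 und Einsetzen von t = 1, finden wir x = 17.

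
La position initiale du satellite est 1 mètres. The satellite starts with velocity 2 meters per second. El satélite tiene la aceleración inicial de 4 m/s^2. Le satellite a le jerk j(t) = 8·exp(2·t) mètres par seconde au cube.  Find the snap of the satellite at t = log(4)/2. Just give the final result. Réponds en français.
s(log(4)/2) = 64.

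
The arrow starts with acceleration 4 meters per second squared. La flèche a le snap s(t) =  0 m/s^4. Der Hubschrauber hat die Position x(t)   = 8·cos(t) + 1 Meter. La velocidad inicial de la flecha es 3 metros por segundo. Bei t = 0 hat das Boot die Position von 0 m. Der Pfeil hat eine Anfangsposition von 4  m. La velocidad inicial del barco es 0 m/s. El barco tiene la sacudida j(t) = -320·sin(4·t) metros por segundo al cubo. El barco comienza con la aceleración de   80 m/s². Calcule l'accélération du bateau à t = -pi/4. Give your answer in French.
Nous devons intégrer notre équation du jerk j(t) = -320·sin(4·t) 1 fois. La primitive du jerk, avec a(0) = 80, donne l'accélération: a(t) = 80·cos(4·t). En utilisant a(t) = 80·cos(4·t) et en substituant t = -pi/4, nous trouvons a = -80.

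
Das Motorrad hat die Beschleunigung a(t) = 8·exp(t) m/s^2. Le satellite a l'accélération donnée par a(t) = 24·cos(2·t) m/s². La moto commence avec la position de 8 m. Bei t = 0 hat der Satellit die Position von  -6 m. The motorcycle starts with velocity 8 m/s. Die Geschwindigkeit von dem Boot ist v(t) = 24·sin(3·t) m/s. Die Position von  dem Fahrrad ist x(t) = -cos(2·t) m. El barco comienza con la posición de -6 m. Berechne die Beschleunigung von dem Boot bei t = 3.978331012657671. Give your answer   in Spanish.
Debemos derivar nuestra ecuación de la velocidad v(t) = 24·sin(3·t) 1 vez. Derivando la velocidad, obtenemos la aceleración: a(t) = 72·cos(3·t). Tenemos la aceleración a(t) = 72·cos(3·t). Sustituyendo t = 3.978331012657671: a(3.978331012657671) = 58.1194907970300.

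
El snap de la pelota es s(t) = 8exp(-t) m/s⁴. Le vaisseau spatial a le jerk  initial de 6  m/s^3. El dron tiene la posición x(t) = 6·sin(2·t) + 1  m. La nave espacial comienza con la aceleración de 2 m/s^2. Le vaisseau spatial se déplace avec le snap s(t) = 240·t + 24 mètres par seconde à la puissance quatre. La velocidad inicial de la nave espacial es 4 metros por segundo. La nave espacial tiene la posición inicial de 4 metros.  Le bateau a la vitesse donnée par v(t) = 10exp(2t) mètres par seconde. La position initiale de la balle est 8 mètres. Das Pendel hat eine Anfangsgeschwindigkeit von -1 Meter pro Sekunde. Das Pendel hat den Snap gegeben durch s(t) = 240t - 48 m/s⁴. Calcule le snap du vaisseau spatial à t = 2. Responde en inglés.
Using s(t) = 240·t + 24 and substituting t = 2, we find s = 504.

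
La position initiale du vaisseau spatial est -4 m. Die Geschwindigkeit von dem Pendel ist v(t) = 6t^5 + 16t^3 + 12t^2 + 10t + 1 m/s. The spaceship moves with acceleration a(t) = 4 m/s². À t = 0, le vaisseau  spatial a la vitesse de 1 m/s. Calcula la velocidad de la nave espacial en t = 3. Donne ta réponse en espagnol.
Partiendo de la aceleración a(t) = 4, tomamos 1 integral. Tomando ∫a(t)dt y aplicando v(0) = 1, encontramos v(t) = 4·t + 1. Usando v(t) = 4·t + 1 y sustituyendo t = 3, encontramos v = 13.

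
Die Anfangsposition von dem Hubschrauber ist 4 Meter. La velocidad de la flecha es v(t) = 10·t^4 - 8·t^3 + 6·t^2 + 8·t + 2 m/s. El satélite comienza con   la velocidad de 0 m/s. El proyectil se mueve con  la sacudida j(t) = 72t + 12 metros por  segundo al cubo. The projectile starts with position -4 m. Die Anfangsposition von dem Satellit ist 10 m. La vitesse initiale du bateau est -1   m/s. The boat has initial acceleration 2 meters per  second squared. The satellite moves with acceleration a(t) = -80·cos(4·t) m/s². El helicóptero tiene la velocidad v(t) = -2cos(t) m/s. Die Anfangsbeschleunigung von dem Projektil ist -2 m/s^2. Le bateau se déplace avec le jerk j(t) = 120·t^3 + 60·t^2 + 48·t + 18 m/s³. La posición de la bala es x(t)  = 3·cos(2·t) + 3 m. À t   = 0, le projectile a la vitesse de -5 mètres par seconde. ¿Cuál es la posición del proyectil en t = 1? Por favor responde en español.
Partiendo de la sacudida j(t) = 72·t + 12, tomamos 3 antiderivadas. La antiderivada de la sacudida, con a(0) = -2, da la aceleración: a(t) = 36·t^2 + 12·t - 2. Integrando la aceleración y usando la condición inicial v(0) = -5, obtenemos v(t) = 12·t^3 + 6·t^2 - 2·t - 5. Tomando ∫v(t)dt y aplicando x(0) = -4, encontramos x(t) = 3·t^4 + 2·t^3 - t^2 - 5·t - 4. Usando x(t) = 3·t^4 + 2·t^3 - t^2 - 5·t - 4 y sustituyendo t = 1, encontramos x = -5.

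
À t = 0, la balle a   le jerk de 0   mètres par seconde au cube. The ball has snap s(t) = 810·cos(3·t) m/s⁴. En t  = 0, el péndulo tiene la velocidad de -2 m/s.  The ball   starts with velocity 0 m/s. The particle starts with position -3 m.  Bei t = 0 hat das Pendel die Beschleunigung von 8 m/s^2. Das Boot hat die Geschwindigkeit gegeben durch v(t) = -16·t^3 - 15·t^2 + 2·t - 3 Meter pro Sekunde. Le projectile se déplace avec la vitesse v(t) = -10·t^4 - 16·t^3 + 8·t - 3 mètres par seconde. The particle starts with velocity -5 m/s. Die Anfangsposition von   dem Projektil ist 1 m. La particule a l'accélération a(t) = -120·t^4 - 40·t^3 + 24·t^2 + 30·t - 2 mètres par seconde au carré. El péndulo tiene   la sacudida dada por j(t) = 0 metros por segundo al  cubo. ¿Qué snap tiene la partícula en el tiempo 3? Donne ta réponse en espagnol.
Partiendo de la aceleración a(t) = -120·t^4 - 40·t^3 + 24·t^2 + 30·t - 2, tomamos 2 derivadas. Derivando la aceleración, obtenemos la sacudida: j(t) = -480·t^3 - 120·t^2 + 48·t + 30. Derivando la sacudida, obtenemos el snap: s(t) = -1440·t^2 - 240·t + 48. De la ecuación del snap s(t) = -1440·t^2 - 240·t + 48, sustituimos t = 3 para obtener s = -13632.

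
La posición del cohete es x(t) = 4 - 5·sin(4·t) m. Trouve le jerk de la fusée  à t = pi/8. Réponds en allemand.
Um dies zu lösen, müssen wir 3 Ableitungen unserer Gleichung für die Position x(t) = 4 - 5·sin(4·t) nehmen. Durch Ableiten von der Position erhalten wir die Geschwindigkeit: v(t) = -20·cos(4·t). Mit d/dt von v(t) finden wir a(t) = 80·sin(4·t). Durch Ableiten von der Beschleunigung erhalten wir den Ruck: j(t) = 320·cos(4·t). Aus der Gleichung für den Ruck j(t) = 320·cos(4·t), setzen wir t = pi/8 ein und erhalten j = 0.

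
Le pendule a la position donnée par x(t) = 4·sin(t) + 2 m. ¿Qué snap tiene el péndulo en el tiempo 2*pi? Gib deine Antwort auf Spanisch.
Debemos derivar nuestra ecuación de la posición x(t) = 4·sin(t) + 2 4 veces. Tomando d/dt de x(t), encontramos v(t) = 4·cos(t). Derivando la velocidad, obtenemos la aceleración: a(t) = -4·sin(t). Derivando la aceleración, obtenemos la sacudida: j(t) = -4·cos(t). Tomando d/dt de j(t), encontramos s(t) = 4·sin(t). De la ecuación del snap s(t) = 4·sin(t), sustituimos t = 2*pi para obtener s = 0.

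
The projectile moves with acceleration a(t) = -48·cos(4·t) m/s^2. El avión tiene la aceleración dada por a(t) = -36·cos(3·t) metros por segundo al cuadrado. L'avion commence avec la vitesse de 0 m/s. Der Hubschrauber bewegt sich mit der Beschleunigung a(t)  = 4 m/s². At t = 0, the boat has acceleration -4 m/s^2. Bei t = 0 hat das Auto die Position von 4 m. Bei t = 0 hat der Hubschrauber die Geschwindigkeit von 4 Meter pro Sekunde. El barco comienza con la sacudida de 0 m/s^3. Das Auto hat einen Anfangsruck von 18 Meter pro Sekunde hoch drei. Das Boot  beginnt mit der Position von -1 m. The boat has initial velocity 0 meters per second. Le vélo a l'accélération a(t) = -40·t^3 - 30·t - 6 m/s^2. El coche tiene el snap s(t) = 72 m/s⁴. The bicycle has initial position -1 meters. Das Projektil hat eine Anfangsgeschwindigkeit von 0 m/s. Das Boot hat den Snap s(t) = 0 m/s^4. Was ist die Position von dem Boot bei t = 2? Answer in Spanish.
Partiendo del snap s(t) = 0, tomamos 4 integrales. La integral del snap, con j(0) = 0, da la sacudida: j(t) = 0. Tomando ∫j(t)dt y aplicando a(0) = -4, encontramos a(t) = -4. Tomando ∫a(t)dt y aplicando v(0) = 0, encontramos v(t) = -4·t. La integral de la velocidad es la posición. Usando x(0) = -1, obtenemos x(t) = -2·t^2 - 1. Tenemos la posición x(t) = -2·t^2 - 1. Sustituyendo t = 2: x(2) = -9.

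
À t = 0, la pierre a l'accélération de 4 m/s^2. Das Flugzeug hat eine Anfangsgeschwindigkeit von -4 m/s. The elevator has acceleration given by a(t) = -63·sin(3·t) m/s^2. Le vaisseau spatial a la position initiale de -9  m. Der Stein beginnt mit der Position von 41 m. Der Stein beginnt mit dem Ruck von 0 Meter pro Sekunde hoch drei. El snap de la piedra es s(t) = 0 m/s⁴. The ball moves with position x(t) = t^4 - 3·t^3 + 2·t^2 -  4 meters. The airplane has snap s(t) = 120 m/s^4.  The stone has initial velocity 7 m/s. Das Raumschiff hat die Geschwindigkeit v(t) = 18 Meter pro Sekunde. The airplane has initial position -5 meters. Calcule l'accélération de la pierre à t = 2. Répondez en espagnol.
Partiendo del snap s(t) = 0, tomamos 2 integrales. La antiderivada del snap es la sacudida. Usando j(0) = 0, obtenemos j(t) = 0. La antiderivada de la sacudida, con a(0) = 4, da la aceleración: a(t) = 4. Usando a(t) = 4 y sustituyendo t = 2, encontramos a = 4.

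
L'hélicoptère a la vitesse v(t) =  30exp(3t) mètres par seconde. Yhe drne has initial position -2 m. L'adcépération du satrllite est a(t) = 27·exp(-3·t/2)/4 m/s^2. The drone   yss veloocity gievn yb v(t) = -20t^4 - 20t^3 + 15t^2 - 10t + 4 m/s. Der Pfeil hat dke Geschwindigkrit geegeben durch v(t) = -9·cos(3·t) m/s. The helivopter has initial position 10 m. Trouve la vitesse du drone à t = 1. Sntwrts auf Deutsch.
Aus der Gleichung für die Geschwindigkeit v(t) = -20·t^4 - 20·t^3 + 15·t^2 - 10·t + 4, setzen wir t = 1 ein und erhalten v = -31.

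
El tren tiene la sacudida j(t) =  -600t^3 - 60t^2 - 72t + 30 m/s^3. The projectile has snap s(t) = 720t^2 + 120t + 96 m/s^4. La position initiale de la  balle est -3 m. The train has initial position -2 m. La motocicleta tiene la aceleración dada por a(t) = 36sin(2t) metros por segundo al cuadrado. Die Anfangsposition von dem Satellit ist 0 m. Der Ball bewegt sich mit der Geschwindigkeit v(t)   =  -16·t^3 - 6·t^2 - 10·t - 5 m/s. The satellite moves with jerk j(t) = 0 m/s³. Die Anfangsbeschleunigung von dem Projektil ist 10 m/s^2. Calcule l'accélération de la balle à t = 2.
En partant de la vitesse v(t) = -16·t^3 - 6·t^2 - 10·t - 5, nous prenons 1 dérivée. En prenant d/dt de v(t), nous trouvons a(t) = -48·t^2 - 12·t - 10. Nous avons l'accélération a(t) = -48·t^2 - 12·t - 10. En substituant t = 2: a(2) = -226.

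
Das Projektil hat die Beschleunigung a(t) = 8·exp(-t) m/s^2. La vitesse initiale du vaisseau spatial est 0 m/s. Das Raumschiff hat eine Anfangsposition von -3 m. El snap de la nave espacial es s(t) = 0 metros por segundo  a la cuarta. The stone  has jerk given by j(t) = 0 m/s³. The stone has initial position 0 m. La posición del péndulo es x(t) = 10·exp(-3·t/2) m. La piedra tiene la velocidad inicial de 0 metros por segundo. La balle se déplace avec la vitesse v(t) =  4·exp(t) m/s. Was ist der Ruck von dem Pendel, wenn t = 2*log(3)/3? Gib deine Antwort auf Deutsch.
Um dies zu lösen, müssen wir 3 Ableitungen unserer Gleichung für die Position x(t) = 10·exp(-3·t/2) nehmen. Die Ableitung von der Position ergibt die Geschwindigkeit: v(t) = -15·exp(-3·t/2). Mit d/dt von v(t) finden wir a(t) = 45·exp(-3·t/2)/2. Die Ableitung von der Beschleunigung ergibt den Ruck: j(t) = -135·exp(-3·t/2)/4. Mit j(t) = -135·exp(-3·t/2)/4 und Einsetzen von t = 2*log(3)/3, finden wir j = -45/4.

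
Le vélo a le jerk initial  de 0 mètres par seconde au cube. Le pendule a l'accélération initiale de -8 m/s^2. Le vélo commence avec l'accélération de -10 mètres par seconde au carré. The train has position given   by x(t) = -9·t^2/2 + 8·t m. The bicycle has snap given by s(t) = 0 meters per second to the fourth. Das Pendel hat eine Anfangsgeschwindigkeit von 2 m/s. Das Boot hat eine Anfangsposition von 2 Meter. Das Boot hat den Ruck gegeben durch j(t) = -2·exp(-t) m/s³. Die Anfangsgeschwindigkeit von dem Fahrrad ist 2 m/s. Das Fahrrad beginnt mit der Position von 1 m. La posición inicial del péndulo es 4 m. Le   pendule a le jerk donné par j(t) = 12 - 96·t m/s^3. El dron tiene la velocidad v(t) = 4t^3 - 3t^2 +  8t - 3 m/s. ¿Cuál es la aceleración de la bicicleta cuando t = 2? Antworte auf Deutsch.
Wir müssen unsere Gleichung für den Snap s(t) = 0 2-mal integrieren. Das Integral von dem Snap ist der Ruck. Mit j(0) = 0 erhalten wir j(t) = 0. Mit ∫j(t)dt und Anwendung von a(0) = -10, finden wir a(t) = -10. Mit a(t) = -10 und Einsetzen von t = 2, finden wir a = -10.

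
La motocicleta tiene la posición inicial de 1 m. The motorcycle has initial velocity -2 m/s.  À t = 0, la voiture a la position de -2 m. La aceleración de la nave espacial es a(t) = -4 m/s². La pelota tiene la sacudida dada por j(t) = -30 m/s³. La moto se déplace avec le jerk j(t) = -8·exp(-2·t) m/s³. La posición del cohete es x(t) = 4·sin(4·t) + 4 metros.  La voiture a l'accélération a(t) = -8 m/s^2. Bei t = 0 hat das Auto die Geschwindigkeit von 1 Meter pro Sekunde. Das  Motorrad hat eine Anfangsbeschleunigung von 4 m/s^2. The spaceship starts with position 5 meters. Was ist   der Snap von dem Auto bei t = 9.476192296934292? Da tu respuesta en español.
Para resolver esto, necesitamos tomar 2 derivadas de nuestra ecuación de la aceleración a(t) = -8. Derivando la aceleración, obtenemos la sacudida: j(t) = 0. La derivada de la sacudida da el snap: s(t) = 0. De la ecuación del snap s(t) = 0, sustituimos t = 9.476192296934292 para obtener s = 0.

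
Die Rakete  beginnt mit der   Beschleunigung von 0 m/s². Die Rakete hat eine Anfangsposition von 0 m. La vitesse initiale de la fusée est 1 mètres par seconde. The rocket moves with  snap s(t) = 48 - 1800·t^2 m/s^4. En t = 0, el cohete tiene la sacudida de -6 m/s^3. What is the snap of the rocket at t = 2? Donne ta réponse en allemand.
Wir haben den Snap s(t) = 48 - 1800·t^2. Durch Einsetzen von t = 2: s(2) = -7152.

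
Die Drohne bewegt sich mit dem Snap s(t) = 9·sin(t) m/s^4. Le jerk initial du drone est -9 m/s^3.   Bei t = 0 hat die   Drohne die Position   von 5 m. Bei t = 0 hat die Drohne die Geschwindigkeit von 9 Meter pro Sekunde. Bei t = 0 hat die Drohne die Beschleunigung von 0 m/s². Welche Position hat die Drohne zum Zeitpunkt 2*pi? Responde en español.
Debemos encontrar la antiderivada de nuestra ecuación del snap s(t) = 9·sin(t) 4 veces. La integral del snap, con j(0) = -9, da la sacudida: j(t) = -9·cos(t). Tomando ∫j(t)dt y aplicando a(0) = 0, encontramos a(t) = -9·sin(t). La antiderivada de la aceleración, con v(0) = 9, da la velocidad: v(t) = 9·cos(t). La integral de la velocidad, con x(0) = 5, da la posición: x(t) = 9·sin(t) + 5. Usando x(t) = 9·sin(t) + 5 y sustituyendo t = 2*pi, encontramos x = 5.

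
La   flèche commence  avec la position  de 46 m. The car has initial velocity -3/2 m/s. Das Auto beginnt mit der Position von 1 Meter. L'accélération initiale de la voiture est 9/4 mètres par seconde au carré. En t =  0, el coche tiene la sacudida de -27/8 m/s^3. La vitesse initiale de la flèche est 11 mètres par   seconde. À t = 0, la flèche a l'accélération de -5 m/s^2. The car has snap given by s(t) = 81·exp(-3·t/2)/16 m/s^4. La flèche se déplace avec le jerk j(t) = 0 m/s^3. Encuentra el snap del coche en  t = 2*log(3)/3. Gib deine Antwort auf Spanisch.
De la ecuación del snap s(t) = 81·exp(-3·t/2)/16, sustituimos t = 2*log(3)/3 para obtener s = 27/16.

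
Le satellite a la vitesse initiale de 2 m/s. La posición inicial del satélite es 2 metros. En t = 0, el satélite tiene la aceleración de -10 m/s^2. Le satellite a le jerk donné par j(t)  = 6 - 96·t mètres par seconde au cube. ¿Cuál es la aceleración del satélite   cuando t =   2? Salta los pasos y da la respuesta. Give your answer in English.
At t = 2, a = -190.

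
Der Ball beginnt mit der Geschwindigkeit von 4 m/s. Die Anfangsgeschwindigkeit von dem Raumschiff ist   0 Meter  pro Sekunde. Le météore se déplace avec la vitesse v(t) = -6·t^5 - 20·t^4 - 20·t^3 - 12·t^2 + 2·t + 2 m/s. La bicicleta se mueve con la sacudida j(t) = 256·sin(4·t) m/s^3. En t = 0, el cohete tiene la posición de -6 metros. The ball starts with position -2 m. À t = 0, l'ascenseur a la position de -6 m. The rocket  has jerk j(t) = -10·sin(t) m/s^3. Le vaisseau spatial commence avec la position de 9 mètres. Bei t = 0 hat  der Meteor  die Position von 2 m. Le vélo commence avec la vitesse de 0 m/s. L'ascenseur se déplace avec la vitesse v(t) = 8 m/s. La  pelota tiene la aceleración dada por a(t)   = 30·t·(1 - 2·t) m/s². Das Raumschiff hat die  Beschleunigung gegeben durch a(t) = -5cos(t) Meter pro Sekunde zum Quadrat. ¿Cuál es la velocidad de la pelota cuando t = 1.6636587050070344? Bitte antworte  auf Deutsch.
Ausgehend von der Beschleunigung a(t) = 30·t·(1 - 2·t), nehmen wir 1 Integral. Die Stammfunktion von der Beschleunigung ist die Geschwindigkeit. Mit v(0) = 4 erhalten wir v(t) = -20·t^3 + 15·t^2 + 4. Aus der Gleichung für die Geschwindigkeit v(t) = -20·t^3 + 15·t^2 + 4, setzen wir t = 1.6636587050070344 ein und erhalten v = -46.5757655871592.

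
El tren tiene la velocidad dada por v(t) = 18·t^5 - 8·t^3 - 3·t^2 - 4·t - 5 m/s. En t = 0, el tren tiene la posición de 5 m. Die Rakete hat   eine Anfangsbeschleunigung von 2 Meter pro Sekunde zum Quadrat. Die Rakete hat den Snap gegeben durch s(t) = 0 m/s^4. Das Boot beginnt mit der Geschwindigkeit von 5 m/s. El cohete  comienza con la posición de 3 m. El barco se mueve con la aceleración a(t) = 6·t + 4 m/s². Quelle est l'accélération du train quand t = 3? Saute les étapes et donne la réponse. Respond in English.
The answer is 7052.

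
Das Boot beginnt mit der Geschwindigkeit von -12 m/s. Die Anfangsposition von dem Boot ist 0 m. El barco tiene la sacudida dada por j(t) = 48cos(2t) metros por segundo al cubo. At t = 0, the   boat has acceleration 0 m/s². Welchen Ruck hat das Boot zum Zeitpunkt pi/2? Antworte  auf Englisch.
Using j(t) = 48·cos(2·t) and substituting t = pi/2, we find j = -48.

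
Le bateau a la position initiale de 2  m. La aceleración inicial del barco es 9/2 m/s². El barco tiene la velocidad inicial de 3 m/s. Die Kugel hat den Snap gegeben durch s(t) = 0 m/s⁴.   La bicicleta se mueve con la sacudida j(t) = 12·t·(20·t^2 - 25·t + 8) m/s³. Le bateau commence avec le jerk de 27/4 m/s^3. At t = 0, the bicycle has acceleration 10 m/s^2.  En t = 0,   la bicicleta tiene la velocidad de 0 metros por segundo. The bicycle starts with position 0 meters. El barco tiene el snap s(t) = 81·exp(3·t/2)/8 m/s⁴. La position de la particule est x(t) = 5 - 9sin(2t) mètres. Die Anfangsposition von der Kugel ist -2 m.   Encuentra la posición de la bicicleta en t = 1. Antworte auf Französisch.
Nous devons trouver la primitive de notre équation du jerk j(t) = 12·t·(20·t^2 - 25·t + 8) 3 fois. L'intégrale du jerk, avec a(0) = 10, donne l'accélération: a(t) = 60·t^4 - 100·t^3 + 48·t^2 + 10. En prenant ∫a(t)dt et en appliquant v(0) = 0, nous trouvons v(t) = t·(12·t^4 - 25·t^3 + 16·t^2 + 10). En prenant ∫v(t)dt et en appliquant x(0) = 0, nous trouvons x(t) = 2·t^6 - 5·t^5 + 4·t^4 + 5·t^2. En utilisant x(t) = 2·t^6 - 5·t^5 + 4·t^4 + 5·t^2 et en substituant t = 1, nous trouvons x = 6.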